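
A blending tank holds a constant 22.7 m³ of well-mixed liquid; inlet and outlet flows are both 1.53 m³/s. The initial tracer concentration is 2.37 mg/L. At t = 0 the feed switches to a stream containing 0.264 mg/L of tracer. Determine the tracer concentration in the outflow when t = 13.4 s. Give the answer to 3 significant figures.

1.12 mg/L

Species balance on the tank: V dC/dt = Q(C_in − C).
Time constant τ = V/Q = 22.7/1.53 = 14.837 s.
Integrating: C(t) = C_in + (C₀ − C_in) e^(−t/τ).
C(13.4) = 0.264 + (2.37 − 0.264)·e^(−13.4/14.837) = 0.264 + (2.1060)·0.40528 = 1.1175 mg/L.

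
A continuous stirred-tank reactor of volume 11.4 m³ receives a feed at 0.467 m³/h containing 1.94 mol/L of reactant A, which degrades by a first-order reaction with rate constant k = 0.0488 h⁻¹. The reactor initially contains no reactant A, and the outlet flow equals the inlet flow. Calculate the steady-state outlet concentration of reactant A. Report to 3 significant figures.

Species balance: V dC/dt = Q C_in − Q C − k V C.
At steady state: 0 = Q C_in − (Q + kV) C_ss, so C_ss = Q C_in/(Q + kV).
C_ss = 0.467·1.94/(0.467 + 0.0488·11.4) = 0.90598/1.0233 = 0.88533 mol/L.

0.885 mol/L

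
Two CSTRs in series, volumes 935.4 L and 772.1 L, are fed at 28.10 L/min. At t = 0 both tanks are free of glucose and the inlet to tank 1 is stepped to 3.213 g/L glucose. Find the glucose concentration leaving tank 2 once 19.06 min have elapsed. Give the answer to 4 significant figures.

0.4233 g/L

Time constants: τᵢ = Vᵢ/Q for each well-mixed tank.
τ₁ = 935.4/28.10 = 33.2883 min; τ₂ = 772.1/28.10 = 27.4769 min.
Tank 1: C₁ = C_in(1 − e^(−t/τ₁)). Tank 2 (τ₁ ≠ τ₂): C₂ = C_in[1 − (τ₁ e^(−t/τ₁) − τ₂ e^(−t/τ₂))/(τ₁ − τ₂)].
At t = 19.06: e^(−t/τ₁) = 0.564071, e^(−t/τ₂) = 0.499736.
C₂ = 3.213·[1 − (33.2883·0.564071 − 27.4769·0.499736)/(5.81139)] = 3.213·0.131746 = 0.423299 g/L.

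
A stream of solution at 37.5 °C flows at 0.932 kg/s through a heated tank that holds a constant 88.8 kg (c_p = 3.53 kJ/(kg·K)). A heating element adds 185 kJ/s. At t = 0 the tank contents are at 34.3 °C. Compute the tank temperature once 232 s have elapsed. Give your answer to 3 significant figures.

88.5 °C

M c_p dT/dt = ṁ c_p (T_in − T) + Q̇.
τ = M/ṁ = 95.279 s; T_ss = T_in + Q̇/(ṁ c_p) = 37.5 + 185/(0.932·3.53) = 93.732 °C.
This is linear first-order; T(t) = T_ss + (T₀ − T_ss) e^(−t/τ).
T(232) = 93.732 + (-59.432)·e^(−232/95.279) = 93.732 + (-59.432)·0.087602 = 88.525 °C.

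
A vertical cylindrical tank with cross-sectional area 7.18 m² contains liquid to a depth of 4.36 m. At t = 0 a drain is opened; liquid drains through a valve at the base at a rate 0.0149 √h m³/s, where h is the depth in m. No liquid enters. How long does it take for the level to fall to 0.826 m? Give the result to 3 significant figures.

1140 s

Mass balance (ρ constant): A dh/dt = −0.0149 √h.
This is separable: 2 d(√h)/dt = −0.0149/A, so √h = √h₀ − (0.0149/(2A)) t.
t = 2A(√h₀ − √h)/0.0149 = 2·7.18·(√4.36 − √0.826)/0.0149
  = 14.360 × (2.0881 − 0.90885) / 0.0149 = 1136.5 s.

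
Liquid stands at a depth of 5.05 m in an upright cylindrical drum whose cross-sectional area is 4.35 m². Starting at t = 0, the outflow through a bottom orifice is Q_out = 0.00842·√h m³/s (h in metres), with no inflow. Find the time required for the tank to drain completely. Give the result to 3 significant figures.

2320 s

With no inflow, A dh/dt = −0.00842 √h.
Separate and integrate: 2(√h − √h₀) = −(0.00842/A) t.
Tank is empty when √h = 0: t_empty = 2A√h₀/0.00842.
t_empty = 2·4.35·√5.05/0.00842 = 8.7000·2.2472/0.00842 = 2321.9 s.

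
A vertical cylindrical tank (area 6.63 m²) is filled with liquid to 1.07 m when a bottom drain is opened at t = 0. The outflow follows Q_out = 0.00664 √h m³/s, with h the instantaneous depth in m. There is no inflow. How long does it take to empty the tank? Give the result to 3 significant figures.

2070 s

A dh/dt = −Q_out = −0.00664 √h.
This is separable: 2 d(√h)/dt = −0.00664/A, so √h = √h₀ − (0.00664/(2A)) t.
Tank is empty when √h = 0: t_empty = 2A√h₀/0.00664.
t_empty = 2·6.63·√1.07/0.00664 = 13.260·1.0344/0.00664 = 2065.7 s.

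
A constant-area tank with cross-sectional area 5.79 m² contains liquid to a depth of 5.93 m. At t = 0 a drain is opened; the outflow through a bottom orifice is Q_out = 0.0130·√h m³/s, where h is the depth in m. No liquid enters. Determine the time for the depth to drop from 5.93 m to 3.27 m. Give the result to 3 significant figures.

558 s

Unsteady balance on liquid volume: A dh/dt = −0.0130 √h.
∫ h^(−1/2) dh = −(0.0130/A) ∫ dt, giving 2√h = 2√h₀ − (0.0130/A) t.
t = 2A(√h₀ − √h)/0.0130 = 2·5.79·(√5.93 − √3.27)/0.0130
  = 11.580 × (2.4352 − 1.8083) / 0.0130 = 558.37 s.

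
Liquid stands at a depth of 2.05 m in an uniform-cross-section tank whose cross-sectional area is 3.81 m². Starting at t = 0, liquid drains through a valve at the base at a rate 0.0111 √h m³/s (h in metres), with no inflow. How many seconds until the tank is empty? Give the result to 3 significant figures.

983 s

A dh/dt = −Q_out = −0.0111 √h.
Separate and integrate: 2(√h − √h₀) = −(0.0111/A) t.
Tank is empty when √h = 0: t_empty = 2A√h₀/0.0111.
t_empty = 2·3.81·√2.05/0.0111 = 7.6200·1.4318/0.0111 = 982.90 s.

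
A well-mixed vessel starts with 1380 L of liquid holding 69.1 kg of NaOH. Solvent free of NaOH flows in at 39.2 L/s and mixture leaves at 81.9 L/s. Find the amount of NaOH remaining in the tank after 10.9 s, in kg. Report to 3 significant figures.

31.4 kg

Total volume: dV/dt = Q_in − Q_out = -42.700 L/s, so V(t) = 1380 − 42.700 t and V(10.9) = 914.57 L.
Solute balance: dm/dt = 0 − Q_out C = −Q_out m/V(t).
Separate: dm/m = −Q_out dt/V(t) ⇒ ln(m/m₀) = −(Q_out/(Q_in−Q_out)) ln(V/V₀).
m = m₀ (V₀/V)^(Q_out/(Q_in−Q_out)) = 69.1 × (1380/914.57)^(-1.9180) = 31.390 kg.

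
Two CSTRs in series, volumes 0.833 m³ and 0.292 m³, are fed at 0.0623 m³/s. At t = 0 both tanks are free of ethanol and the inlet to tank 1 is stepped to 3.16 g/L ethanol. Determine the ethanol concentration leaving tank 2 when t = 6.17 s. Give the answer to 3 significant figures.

Time constants: τᵢ = Vᵢ/Q for each well-mixed tank.
τ₁ = 0.833/0.0623 = 13.371 s; τ₂ = 0.292/0.0623 = 4.6870 s.
Tank 1: C₁ = C_in(1 − e^(−t/τ₁)). Tank 2 (τ₁ ≠ τ₂): C₂ = C_in[1 − (τ₁ e^(−t/τ₁) − τ₂ e^(−t/τ₂))/(τ₁ − τ₂)].
At t = 6.17: e^(−t/τ₁) = 0.63037, e^(−t/τ₂) = 0.26810.
C₂ = 3.16·[1 − (13.371·0.63037 − 4.6870·0.26810)/(8.6838)] = 3.16·0.17410 = 0.55016 g/L.

0.550 g/L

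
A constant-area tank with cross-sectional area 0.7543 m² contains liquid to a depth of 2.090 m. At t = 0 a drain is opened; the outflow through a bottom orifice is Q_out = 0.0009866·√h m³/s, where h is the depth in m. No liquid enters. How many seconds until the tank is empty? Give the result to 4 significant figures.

A dh/dt = −Q_out = −0.0009866 √h.
Separate and integrate: 2(√h − √h₀) = −(0.0009866/A) t.
Tank is empty when √h = 0: t_empty = 2A√h₀/0.0009866.
t_empty = 2·0.7543·√2.090/0.0009866 = 1.50860·1.44568/0.0009866 = 2210.58 s.

2211 s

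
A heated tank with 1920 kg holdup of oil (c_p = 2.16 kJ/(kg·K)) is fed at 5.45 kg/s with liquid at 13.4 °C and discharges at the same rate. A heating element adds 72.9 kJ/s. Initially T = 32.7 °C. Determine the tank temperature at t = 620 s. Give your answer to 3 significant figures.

21.8 °C

First-law balance (no shaft work): M c_p dT/dt = ṁ c_p (T_in − T) + 72.9.
τ = M/ṁ = 352.29 s; T_ss = T_in + Q̇/(ṁ c_p) = 13.4 + 72.9/(5.45·2.16) = 19.593 °C.
Integrating: T(t) = T_ss + (T₀ − T_ss) e^(−t/τ).
T(620) = 19.593 + (13.107)·e^(−620/352.29) = 19.593 + (13.107)·0.17206 = 21.848 °C.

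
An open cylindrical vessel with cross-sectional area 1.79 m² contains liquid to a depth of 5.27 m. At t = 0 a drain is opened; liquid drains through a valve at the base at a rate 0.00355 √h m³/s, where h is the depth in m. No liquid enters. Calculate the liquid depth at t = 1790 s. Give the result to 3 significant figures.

0.271 m

With no inflow, A dh/dt = −0.00355 √h.
∫ h^(−1/2) dh = −(0.00355/A) ∫ dt, giving 2√h = 2√h₀ − (0.00355/A) t.
√h = √5.27 − 0.00355·1790/(2·1.79) = 2.2956 − 1.7750 = 0.52065.
h = 0.52065² = 0.27107 m.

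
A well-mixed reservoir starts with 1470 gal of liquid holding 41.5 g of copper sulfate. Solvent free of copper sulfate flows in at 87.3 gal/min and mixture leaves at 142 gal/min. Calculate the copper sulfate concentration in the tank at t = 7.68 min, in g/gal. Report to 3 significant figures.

Total volume: dV/dt = Q_in − Q_out = -54.700 gal/min, so V(t) = 1470 − 54.700 t and V(7.68) = 1049.9 gal.
Species balance (pure solvent in): dm/dt = −Q_out · m/V(t).
dm/m = −Q_out dt/(V₀ − 54.700 t); integrating gives ln(m/m₀) = −(Q_out/(Q_in−Q_out)) ln(V/V₀).
m = m₀ (V₀/V)^(Q_out/(Q_in−Q_out)) = 41.5 × (1470/1049.9)^(-2.5960) = 17.322 g.
C = m/V = 17.322/1049.9 = 0.016499 g/gal.

0.0165 g/gal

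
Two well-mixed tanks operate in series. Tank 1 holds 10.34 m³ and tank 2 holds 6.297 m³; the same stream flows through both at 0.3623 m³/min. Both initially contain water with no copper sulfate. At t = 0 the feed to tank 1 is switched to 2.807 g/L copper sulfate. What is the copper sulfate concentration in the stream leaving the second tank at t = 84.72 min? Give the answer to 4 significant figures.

2.472 g/L

Species balance on tank i: dCᵢ/dt = (Cᵢ₋₁ − Cᵢ)/τᵢ with τᵢ = Vᵢ/Q.
τ₁ = 10.34/0.3623 = 28.5399 min; τ₂ = 6.297/0.3623 = 17.3806 min.
Solving the cascade with C₁(0)=C₂(0)=0 gives C₂(t) = C_in[1 − (τ₁ e^(−t/τ₁) − τ₂ e^(−t/τ₂))/(τ₁ − τ₂)].
At t = 84.72: e^(−t/τ₁) = 0.0513815, e^(−t/τ₂) = 0.00763973.
C₂ = 2.807·[1 − (28.5399·0.0513815 − 17.3806·0.00763973)/(11.1593)] = 2.807·0.880490 = 2.47154 g/L.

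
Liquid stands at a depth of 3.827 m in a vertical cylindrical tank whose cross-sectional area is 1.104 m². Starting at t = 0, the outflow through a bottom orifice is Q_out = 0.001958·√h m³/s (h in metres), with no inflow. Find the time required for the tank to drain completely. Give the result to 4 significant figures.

2206 s

With no inflow, A dh/dt = −0.001958 √h.
This is separable: 2 d(√h)/dt = −0.001958/A, so √h = √h₀ − (0.001958/(2A)) t.
Set h = 0: 2√h₀ = (0.001958/A) t_empty ⇒ t_empty = 2A√h₀/0.001958.
t_empty = 2·1.104·√3.827/0.001958 = 2.20800·1.95627/0.001958 = 2206.05 s.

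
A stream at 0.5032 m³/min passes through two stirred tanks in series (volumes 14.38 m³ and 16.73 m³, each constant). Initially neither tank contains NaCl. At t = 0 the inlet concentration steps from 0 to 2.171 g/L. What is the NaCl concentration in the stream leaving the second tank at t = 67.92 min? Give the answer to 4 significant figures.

1.401 g/L

Species balance on tank i: dCᵢ/dt = (Cᵢ₋₁ − Cᵢ)/τᵢ with τᵢ = Vᵢ/Q.
τ₁ = 14.38/0.5032 = 28.5771 min; τ₂ = 16.73/0.5032 = 33.2472 min.
Solving the cascade with C₁(0)=C₂(0)=0 gives C₂(t) = C_in[1 − (τ₁ e^(−t/τ₁) − τ₂ e^(−t/τ₂))/(τ₁ − τ₂)].
At t = 67.92: e^(−t/τ₁) = 0.0928539, e^(−t/τ₂) = 0.129655.
C₂ = 2.171·[1 − (28.5771·0.0928539 − 33.2472·0.129655)/(-4.67011)] = 2.171·0.645153 = 1.40063 g/L.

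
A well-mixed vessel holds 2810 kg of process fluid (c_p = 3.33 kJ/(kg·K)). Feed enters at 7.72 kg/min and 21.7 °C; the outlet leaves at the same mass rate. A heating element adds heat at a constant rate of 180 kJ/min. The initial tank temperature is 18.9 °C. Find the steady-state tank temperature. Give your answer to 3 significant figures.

28.7 °C

M c_p dT/dt = ṁ c_p (T_in − T) + Q̇.
At steady state dT/dt = 0 ⇒ T_ss = T_in + Q̇/(ṁ c_p) = 21.7 + 180/(7.72·3.33) = 28.702 °C.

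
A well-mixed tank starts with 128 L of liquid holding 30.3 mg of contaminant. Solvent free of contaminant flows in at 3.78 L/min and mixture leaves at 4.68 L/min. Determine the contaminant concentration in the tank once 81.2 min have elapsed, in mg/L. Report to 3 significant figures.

0.00677 mg/L

Let m(t) be the amount of contaminant. Volume: V(t) = V₀ + (Q_in − Q_out) t = 128 − 0.90000 t; V(81.2) = 54.920 L.
Solute balance: dm/dt = 0 − Q_out C = −Q_out m/V(t).
Separate: dm/m = −Q_out dt/V(t) ⇒ ln(m/m₀) = −(Q_out/(Q_in−Q_out)) ln(V/V₀).
m = m₀ (V₀/V)^(Q_out/(Q_in−Q_out)) = 30.3 × (128/54.920)^(-5.2000) = 0.37201 mg.
C = m/V = 0.37201/54.920 = 0.0067736 mg/L.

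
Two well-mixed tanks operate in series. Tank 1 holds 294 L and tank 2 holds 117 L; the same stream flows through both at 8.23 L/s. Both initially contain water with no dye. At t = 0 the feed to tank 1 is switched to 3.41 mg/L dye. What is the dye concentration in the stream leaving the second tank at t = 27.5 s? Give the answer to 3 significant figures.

Time constants: τᵢ = Vᵢ/Q for each well-mixed tank.
τ₁ = 294/8.23 = 35.723 s; τ₂ = 117/8.23 = 14.216 s.
Solving the cascade with C₁(0)=C₂(0)=0 gives C₂(t) = C_in[1 − (τ₁ e^(−t/τ₁) − τ₂ e^(−t/τ₂))/(τ₁ − τ₂)].
At t = 27.5: e^(−t/τ₁) = 0.46310, e^(−t/τ₂) = 0.14451.
C₂ = 3.41·[1 − (35.723·0.46310 − 14.216·0.14451)/(21.507)] = 3.41·0.32631 = 1.1127 mg/L.

1.11 mg/L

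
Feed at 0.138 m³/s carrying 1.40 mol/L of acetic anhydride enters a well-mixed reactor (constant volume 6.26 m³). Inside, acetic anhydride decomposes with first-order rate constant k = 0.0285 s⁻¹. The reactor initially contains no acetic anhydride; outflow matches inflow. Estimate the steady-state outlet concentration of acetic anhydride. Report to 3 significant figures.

0.611 mol/L

Species balance: V dC/dt = Q C_in − Q C − k V C.
Steady state (dC/dt = 0): C_ss = Q C_in/(Q + kV) = C_in/(1 + kV/Q).
C_ss = 0.138·1.40/(0.138 + 0.0285·6.26) = 0.19320/0.31641 = 0.61060 mol/L.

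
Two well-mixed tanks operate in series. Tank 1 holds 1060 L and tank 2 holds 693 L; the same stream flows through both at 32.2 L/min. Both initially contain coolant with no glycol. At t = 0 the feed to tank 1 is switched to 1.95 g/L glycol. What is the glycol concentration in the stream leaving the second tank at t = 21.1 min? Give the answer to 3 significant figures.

Each tank obeys Vᵢ dCᵢ/dt = Q(Cᵢ₋₁ − Cᵢ), so τᵢ = Vᵢ/Q.
τ₁ = 1060/32.2 = 32.919 min; τ₂ = 693/32.2 = 21.522 min.
Tank 1: C₁ = C_in(1 − e^(−t/τ₁)). Tank 2 (τ₁ ≠ τ₂): C₂ = C_in[1 − (τ₁ e^(−t/τ₁) − τ₂ e^(−t/τ₂))/(τ₁ − τ₂)].
At t = 21.1: e^(−t/τ₁) = 0.52679, e^(−t/τ₂) = 0.37516.
C₂ = 1.95·[1 − (32.919·0.52679 − 21.522·0.37516)/(11.398)] = 1.95·0.18690 = 0.36446 g/L.

0.364 g/L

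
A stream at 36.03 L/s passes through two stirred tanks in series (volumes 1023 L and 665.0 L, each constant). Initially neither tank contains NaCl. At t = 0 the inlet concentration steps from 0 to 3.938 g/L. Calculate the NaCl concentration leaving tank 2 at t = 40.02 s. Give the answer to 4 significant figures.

Species balance on tank i: dCᵢ/dt = (Cᵢ₋₁ − Cᵢ)/τᵢ with τᵢ = Vᵢ/Q.
τ₁ = 1023/36.03 = 28.3930 s; τ₂ = 665.0/36.03 = 18.4568 s.
Solving the cascade with C₁(0)=C₂(0)=0 gives C₂(t) = C_in[1 − (τ₁ e^(−t/τ₁) − τ₂ e^(−t/τ₂))/(τ₁ − τ₂)].
At t = 40.02: e^(−t/τ₁) = 0.244265, e^(−t/τ₂) = 0.114372.
C₂ = 3.938·[1 − (28.3930·0.244265 − 18.4568·0.114372)/(9.93616)] = 3.938·0.514453 = 2.02592 g/L.

2.026 g/L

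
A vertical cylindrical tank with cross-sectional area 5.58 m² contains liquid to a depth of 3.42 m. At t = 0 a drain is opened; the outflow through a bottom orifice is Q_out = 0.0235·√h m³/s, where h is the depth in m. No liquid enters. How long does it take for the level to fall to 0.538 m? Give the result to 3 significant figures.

530 s

With no inflow, A dh/dt = −0.0235 √h.
Separate and integrate: 2(√h − √h₀) = −(0.0235/A) t.
t = 2A(√h₀ − √h)/0.0235 = 2·5.58·(√3.42 − √0.538)/0.0235
  = 11.160 × (1.8493 − 0.73348) / 0.0235 = 529.90 s.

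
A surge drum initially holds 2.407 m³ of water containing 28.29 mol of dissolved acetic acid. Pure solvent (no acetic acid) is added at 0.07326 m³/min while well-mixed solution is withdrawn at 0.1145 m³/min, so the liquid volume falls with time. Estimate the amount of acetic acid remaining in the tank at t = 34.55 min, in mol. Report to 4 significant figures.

2.348 mol

Total volume: dV/dt = Q_in − Q_out = -0.0412400 m³/min, so V(t) = 2.407 − 0.0412400 t and V(34.55) = 0.982158 m³.
Solute balance: dm/dt = 0 − Q_out C = −Q_out m/V(t).
dm/m = −Q_out dt/(V₀ − 0.0412400 t); integrating gives ln(m/m₀) = −(Q_out/(Q_in−Q_out)) ln(V/V₀).
m = m₀ (V₀/V)^(Q_out/(Q_in−Q_out)) = 28.29 × (2.407/0.982158)^(-2.77643) = 2.34846 mol.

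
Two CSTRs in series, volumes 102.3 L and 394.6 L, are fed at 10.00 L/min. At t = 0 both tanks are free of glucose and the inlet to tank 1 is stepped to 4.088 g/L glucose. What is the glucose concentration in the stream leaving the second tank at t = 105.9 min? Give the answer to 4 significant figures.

Species balance on tank i: dCᵢ/dt = (Cᵢ₋₁ − Cᵢ)/τᵢ with τᵢ = Vᵢ/Q.
τ₁ = 102.3/10.00 = 10.2300 min; τ₂ = 394.6/10.00 = 39.4600 min.
Tank 1: C₁ = C_in(1 − e^(−t/τ₁)). Tank 2 (τ₁ ≠ τ₂): C₂ = C_in[1 − (τ₁ e^(−t/τ₁) − τ₂ e^(−t/τ₂))/(τ₁ − τ₂)].
At t = 105.9: e^(−t/τ₁) = 3.19319e-05, e^(−t/τ₂) = 0.0683079.
C₂ = 4.088·[1 − (10.2300·3.19319e-05 − 39.4600·0.0683079)/(-29.2300)] = 4.088·0.907797 = 3.71107 g/L.

3.711 g/L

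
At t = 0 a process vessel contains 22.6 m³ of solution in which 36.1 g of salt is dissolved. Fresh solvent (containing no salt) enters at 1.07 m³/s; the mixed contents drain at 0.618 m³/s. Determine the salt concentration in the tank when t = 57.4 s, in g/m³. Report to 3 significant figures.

0.261 g/m³

Total volume: dV/dt = Q_in − Q_out = 0.45200 m³/s, so V(t) = 22.6 + 0.45200 t and V(57.4) = 48.545 m³.
Species balance (pure solvent in): dm/dt = −Q_out · m/V(t).
dm/m = −Q_out dt/(V₀ + 0.45200 t); integrating gives ln(m/m₀) = −(Q_out/(Q_in−Q_out)) ln(V/V₀).
m = m₀ (V₀/V)^(Q_out/(Q_in−Q_out)) = 36.1 × (22.6/48.545)^(1.3673) = 12.692 g.
C = m/V = 12.692/48.545 = 0.26145 g/m³.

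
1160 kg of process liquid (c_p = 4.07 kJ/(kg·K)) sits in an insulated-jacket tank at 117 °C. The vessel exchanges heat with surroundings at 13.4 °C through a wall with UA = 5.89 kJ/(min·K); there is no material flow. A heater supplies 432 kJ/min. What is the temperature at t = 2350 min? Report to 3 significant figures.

88.4 °C

Lumped-capacitance energy balance: M c_p dT/dt = UA(T_amb − T) + Q̇.
dT/dt = (T_ss − T)/τ with T_ss = T_amb + Q̇/UA = 13.4 + 432/5.89 = 86.745 °C, τ = M c_p/UA = 1160·4.07/5.89 = 801.56 min.
Integrating: T(t) = T_ss + (T₀ − T_ss) e^(−t/τ).
T(2350) = 86.745 + (30.255)·0.053302 = 88.357 °C.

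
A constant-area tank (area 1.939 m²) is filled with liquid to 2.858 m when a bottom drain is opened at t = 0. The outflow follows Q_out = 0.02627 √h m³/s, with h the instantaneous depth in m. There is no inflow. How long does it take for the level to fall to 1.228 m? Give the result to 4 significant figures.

85.98 s

With no inflow, A dh/dt = −0.02627 √h.
This is separable: 2 d(√h)/dt = −0.02627/A, so √h = √h₀ − (0.02627/(2A)) t.
t = 2A(√h₀ − √h)/0.02627 = 2·1.939·(√2.858 − √1.228)/0.02627
  = 3.87800 × (1.69056 − 1.10815) / 0.02627 = 85.9759 s.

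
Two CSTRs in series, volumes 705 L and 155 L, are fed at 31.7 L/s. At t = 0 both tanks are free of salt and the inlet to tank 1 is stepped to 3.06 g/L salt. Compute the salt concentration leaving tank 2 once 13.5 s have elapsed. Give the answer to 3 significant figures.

Time constants: τᵢ = Vᵢ/Q for each well-mixed tank.
τ₁ = 705/31.7 = 22.240 s; τ₂ = 155/31.7 = 4.8896 s.
Solving the cascade with C₁(0)=C₂(0)=0 gives C₂(t) = C_in[1 − (τ₁ e^(−t/τ₁) − τ₂ e^(−t/τ₂))/(τ₁ − τ₂)].
At t = 13.5: e^(−t/τ₁) = 0.54497, e^(−t/τ₂) = 0.063231.
C₂ = 3.06·[1 − (22.240·0.54497 − 4.8896·0.063231)/(17.350)] = 3.06·0.31926 = 0.97695 g/L.

0.977 g/L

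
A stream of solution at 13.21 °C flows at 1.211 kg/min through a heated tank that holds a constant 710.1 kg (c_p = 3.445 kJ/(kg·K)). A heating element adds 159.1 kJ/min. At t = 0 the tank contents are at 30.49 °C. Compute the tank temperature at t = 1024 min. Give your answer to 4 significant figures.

M c_p dT/dt = ṁ c_p (T_in − T) + Q̇.
Rearrange: dT/dt = (T_ss − T)/τ with τ = M/ṁ = 586.375 min and T_ss = T_in + Q̇/(ṁ c_p) = 51.3461 °C.
Solution: T(t) = T_ss + (T₀ − T_ss) e^(−t/τ).
T(1024) = 51.3461 + (-20.8561)·e^(−1024/586.375) = 51.3461 + (-20.8561)·0.174414 = 47.7085 °C.

47.71 °C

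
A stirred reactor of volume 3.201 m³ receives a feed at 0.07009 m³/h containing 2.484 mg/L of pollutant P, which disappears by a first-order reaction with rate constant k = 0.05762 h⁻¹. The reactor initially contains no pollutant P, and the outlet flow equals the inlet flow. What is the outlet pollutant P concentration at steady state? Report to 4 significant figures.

0.6840 mg/L

V dC/dt = Q(C_in − C) − k V C.
At steady state: 0 = Q C_in − (Q + kV) C_ss, so C_ss = Q C_in/(Q + kV).
C_ss = 0.07009·2.484/(0.07009 + 0.05762·3.201) = 0.174104/0.254532 = 0.684015 mg/L.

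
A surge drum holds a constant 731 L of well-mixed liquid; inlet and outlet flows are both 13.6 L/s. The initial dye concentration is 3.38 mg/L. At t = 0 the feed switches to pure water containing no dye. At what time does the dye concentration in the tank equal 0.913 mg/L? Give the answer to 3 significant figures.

70.4 s

Species balance: V dC/dt = Q(C_in − C) ⇒ τ = V/Q = 53.750 s.
C(t) = C_in + (C₀ − C_in) e^(−t/τ). Set C = 0.913 and solve for t:
e^(−t/τ) = (C − C_in)/(C₀ − C_in) = (0.913 − 0)/(3.38 − 0) = 0.27012
t = −τ ln(…) = 53.750 × 1.3089 = 70.353 s.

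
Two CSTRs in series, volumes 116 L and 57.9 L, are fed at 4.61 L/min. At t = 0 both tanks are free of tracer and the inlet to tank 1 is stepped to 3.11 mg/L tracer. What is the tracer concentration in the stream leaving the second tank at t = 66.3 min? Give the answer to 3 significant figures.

Species balance on tank i: dCᵢ/dt = (Cᵢ₋₁ − Cᵢ)/τᵢ with τᵢ = Vᵢ/Q.
τ₁ = 116/4.61 = 25.163 min; τ₂ = 57.9/4.61 = 12.560 min.
Tank 1: C₁ = C_in(1 − e^(−t/τ₁)). Tank 2 (τ₁ ≠ τ₂): C₂ = C_in[1 − (τ₁ e^(−t/τ₁) − τ₂ e^(−t/τ₂))/(τ₁ − τ₂)].
At t = 66.3: e^(−t/τ₁) = 0.071729, e^(−t/τ₂) = 0.0050985.
C₂ = 3.11·[1 − (25.163·0.071729 − 12.560·0.0050985)/(12.603)] = 3.11·0.86187 = 2.6804 mg/L.

2.68 mg/L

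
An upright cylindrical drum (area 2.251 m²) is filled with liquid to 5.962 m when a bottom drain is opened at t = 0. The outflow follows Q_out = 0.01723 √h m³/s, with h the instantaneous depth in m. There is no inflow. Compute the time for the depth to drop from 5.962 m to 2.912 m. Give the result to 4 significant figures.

192.1 s

A dh/dt = −Q_out = −0.01723 √h.
∫ h^(−1/2) dh = −(0.01723/A) ∫ dt, giving 2√h = 2√h₀ − (0.01723/A) t.
t = 2A(√h₀ − √h)/0.01723 = 2·2.251·(√5.962 − √2.912)/0.01723
  = 4.50200 × (2.44172 − 1.70646) / 0.01723 = 192.116 s.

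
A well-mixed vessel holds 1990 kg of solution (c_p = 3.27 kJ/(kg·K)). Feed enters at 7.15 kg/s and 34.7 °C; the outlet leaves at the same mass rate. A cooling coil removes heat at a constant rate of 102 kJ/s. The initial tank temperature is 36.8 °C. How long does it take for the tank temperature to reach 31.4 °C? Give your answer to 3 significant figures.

M c_p dT/dt = ṁ c_p (T_in − T) − Q̇.
τ = M/ṁ = 278.32 s; T_ss = T_in − Q̇/(ṁ c_p) = 30.337 °C.
T(t) = T_ss + (T₀ − T_ss) e^(−t/τ). Set T = 31.4:
e^(−t/τ) = (31.4 − 30.337)/(36.8 − 30.337) = 0.16442
t = −278.32 · ln(0.16442) = 502.46 s.

502 s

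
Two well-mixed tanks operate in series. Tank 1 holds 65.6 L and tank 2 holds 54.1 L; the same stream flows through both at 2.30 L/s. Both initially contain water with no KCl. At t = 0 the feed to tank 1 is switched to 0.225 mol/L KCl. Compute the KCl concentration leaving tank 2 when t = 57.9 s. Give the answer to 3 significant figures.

Species balance on tank i: dCᵢ/dt = (Cᵢ₋₁ − Cᵢ)/τᵢ with τᵢ = Vᵢ/Q.
τ₁ = 65.6/2.30 = 28.522 s; τ₂ = 54.1/2.30 = 23.522 s.
Solving the cascade with C₁(0)=C₂(0)=0 gives C₂(t) = C_in[1 − (τ₁ e^(−t/τ₁) − τ₂ e^(−t/τ₂))/(τ₁ − τ₂)].
At t = 57.9: e^(−t/τ₁) = 0.13133, e^(−t/τ₂) = 0.085302.
C₂ = 0.225·[1 − (28.522·0.13133 − 23.522·0.085302)/(5.0000)] = 0.225·0.65213 = 0.14673 mol/L.

0.147 mol/L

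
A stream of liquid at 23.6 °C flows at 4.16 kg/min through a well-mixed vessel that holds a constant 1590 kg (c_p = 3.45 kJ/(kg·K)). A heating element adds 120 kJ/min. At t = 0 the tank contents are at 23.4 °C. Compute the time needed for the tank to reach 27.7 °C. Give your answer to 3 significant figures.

First-law balance (no shaft work): M c_p dT/dt = ṁ c_p (T_in − T) + 120.
τ = M/ṁ = 382.21 min; T_ss = T_in + Q̇/(ṁ c_p) = 31.961 °C.
T(t) = T_ss + (T₀ − T_ss) e^(−t/τ). Set T = 27.7:
e^(−t/τ) = (27.7 − 31.961)/(23.4 − 31.961) = 0.49773
t = −382.21 · ln(0.49773) = 266.66 min.

267 min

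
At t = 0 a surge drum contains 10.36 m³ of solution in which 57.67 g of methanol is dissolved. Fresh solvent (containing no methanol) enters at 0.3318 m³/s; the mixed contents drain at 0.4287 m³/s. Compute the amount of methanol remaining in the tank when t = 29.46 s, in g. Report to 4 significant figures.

13.86 g

Let m(t) be the amount of methanol. Volume: V(t) = V₀ + (Q_in − Q_out) t = 10.36 − 0.0969000 t; V(29.46) = 7.50533 m³.
Species balance (pure solvent in): dm/dt = −Q_out · m/V(t).
Separate: dm/m = −Q_out dt/V(t) ⇒ ln(m/m₀) = −(Q_out/(Q_in−Q_out)) ln(V/V₀).
m = m₀ (V₀/V)^(Q_out/(Q_in−Q_out)) = 57.67 × (10.36/7.50533)^(-4.42415) = 13.8552 g.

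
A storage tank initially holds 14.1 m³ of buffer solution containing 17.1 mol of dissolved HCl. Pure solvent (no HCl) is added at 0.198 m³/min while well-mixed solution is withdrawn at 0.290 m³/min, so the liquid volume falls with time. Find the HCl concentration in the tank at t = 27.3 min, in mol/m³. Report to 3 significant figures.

Let m(t) be the amount of HCl. Volume: V(t) = V₀ + (Q_in − Q_out) t = 14.1 − 0.092000 t; V(27.3) = 11.588 m³.
Species balance (pure solvent in): dm/dt = −Q_out · m/V(t).
Separate: dm/m = −Q_out dt/V(t) ⇒ ln(m/m₀) = −(Q_out/(Q_in−Q_out)) ln(V/V₀).
m = m₀ (V₀/V)^(Q_out/(Q_in−Q_out)) = 17.1 × (14.1/11.588)^(-3.1522) = 9.2139 mol.
C = m/V = 9.2139/11.588 = 0.79510 mol/m³.

0.795 mol/m³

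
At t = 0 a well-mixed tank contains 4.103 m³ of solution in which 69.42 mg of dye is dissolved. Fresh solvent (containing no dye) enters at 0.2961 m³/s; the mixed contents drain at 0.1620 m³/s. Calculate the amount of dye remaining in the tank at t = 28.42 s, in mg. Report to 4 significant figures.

Total volume: dV/dt = Q_in − Q_out = 0.134100 m³/s, so V(t) = 4.103 + 0.134100 t and V(28.42) = 7.91412 m³.
No dye enters, so dm/dt = −Q_out · (m/V).
dm/m = −Q_out dt/(V₀ + 0.134100 t); integrating gives ln(m/m₀) = −(Q_out/(Q_in−Q_out)) ln(V/V₀).
m = m₀ (V₀/V)^(Q_out/(Q_in−Q_out)) = 69.42 × (4.103/7.91412)^(1.20805) = 31.3925 mg.

31.39 mg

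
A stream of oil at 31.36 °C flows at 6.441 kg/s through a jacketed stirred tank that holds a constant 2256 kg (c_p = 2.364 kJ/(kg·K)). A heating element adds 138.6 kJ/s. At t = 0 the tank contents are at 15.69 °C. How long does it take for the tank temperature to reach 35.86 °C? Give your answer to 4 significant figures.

589.5 s

M c_p dT/dt = ṁ c_p (T_in − T) + Q̇.
τ = M/ṁ = 350.256 s; T_ss = T_in + Q̇/(ṁ c_p) = 40.4625 °C.
T(t) = T_ss + (T₀ − T_ss) e^(−t/τ). Set T = 35.86:
e^(−t/τ) = (35.86 − 40.4625)/(15.69 − 40.4625) = 0.185792
t = −350.256 · ln(0.185792) = 589.526 s.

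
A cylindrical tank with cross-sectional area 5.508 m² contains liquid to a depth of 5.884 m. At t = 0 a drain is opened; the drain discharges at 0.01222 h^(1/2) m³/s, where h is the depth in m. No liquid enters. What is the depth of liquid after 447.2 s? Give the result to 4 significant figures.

3.723 m

Mass balance (ρ constant): A dh/dt = −0.01222 √h.
∫ h^(−1/2) dh = −(0.01222/A) ∫ dt, giving 2√h = 2√h₀ − (0.01222/A) t.
√h = √5.884 − 0.01222·447.2/(2·5.508) = 2.42570 − 0.496077 = 1.92962.
h = 1.92962² = 3.72343 m.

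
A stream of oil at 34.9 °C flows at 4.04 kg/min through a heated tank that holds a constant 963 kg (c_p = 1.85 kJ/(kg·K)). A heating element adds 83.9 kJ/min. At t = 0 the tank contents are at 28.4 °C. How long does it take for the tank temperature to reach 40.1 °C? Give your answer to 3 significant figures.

257 min

Energy balance: M c_p dT/dt = ṁ c_p (T_in − T) + 83.9.
τ = M/ṁ = 238.37 min; T_ss = T_in + Q̇/(ṁ c_p) = 46.126 °C.
T(t) = T_ss + (T₀ − T_ss) e^(−t/τ). Set T = 40.1:
e^(−t/τ) = (40.1 − 46.126)/(28.4 − 46.126) = 0.33994
t = −238.37 · ln(0.33994) = 257.20 min.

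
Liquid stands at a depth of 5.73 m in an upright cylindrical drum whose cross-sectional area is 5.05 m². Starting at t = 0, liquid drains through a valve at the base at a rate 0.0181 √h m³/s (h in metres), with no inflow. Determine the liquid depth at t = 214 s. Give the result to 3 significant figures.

A dh/dt = −Q_out = −0.0181 √h.
∫ h^(−1/2) dh = −(0.0181/A) ∫ dt, giving 2√h = 2√h₀ − (0.0181/A) t.
√h = √5.73 − 0.0181·214/(2·5.05) = 2.3937 − 0.38350 = 2.0102.
h = 2.0102² = 4.0411 m.

4.04 m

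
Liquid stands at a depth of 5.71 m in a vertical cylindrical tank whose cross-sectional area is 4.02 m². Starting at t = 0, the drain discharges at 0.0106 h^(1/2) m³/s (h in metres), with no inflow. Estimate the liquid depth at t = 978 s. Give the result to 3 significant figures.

With no inflow, A dh/dt = −0.0106 √h.
∫ h^(−1/2) dh = −(0.0106/A) ∫ dt, giving 2√h = 2√h₀ − (0.0106/A) t.
√h = √5.71 − 0.0106·978/(2·4.02) = 2.3896 − 1.2894 = 1.1002.
h = 1.1002² = 1.2103 m.

1.21 m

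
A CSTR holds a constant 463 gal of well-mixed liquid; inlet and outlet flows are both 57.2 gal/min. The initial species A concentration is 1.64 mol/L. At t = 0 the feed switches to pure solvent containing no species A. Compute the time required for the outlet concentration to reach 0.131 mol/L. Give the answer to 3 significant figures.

20.5 min

Transient balance on the dissolved component: V dC/dt = Q(C_in − C), so τ = V/Q = 8.0944 min.
C(t) = C_in + (C₀ − C_in) e^(−t/τ). Set C = 0.131 and solve for t:
e^(−t/τ) = (C − C_in)/(C₀ − C_in) = (0.131 − 0)/(1.64 − 0) = 0.079878
t = −τ ln(…) = 8.0944 × 2.5273 = 20.457 min.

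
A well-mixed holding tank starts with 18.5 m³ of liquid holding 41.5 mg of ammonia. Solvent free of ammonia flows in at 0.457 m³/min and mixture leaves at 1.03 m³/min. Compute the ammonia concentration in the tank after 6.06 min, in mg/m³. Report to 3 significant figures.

1.90 mg/m³

Total volume: dV/dt = Q_in − Q_out = -0.57300 m³/min, so V(t) = 18.5 − 0.57300 t and V(6.06) = 15.028 m³.
No ammonia enters, so dm/dt = −Q_out · (m/V).
dm/m = −Q_out dt/(V₀ − 0.57300 t); integrating gives ln(m/m₀) = −(Q_out/(Q_in−Q_out)) ln(V/V₀).
m = m₀ (V₀/V)^(Q_out/(Q_in−Q_out)) = 41.5 × (18.5/15.028)^(-1.7976) = 28.560 mg.
C = m/V = 28.560/15.028 = 1.9005 mg/m³.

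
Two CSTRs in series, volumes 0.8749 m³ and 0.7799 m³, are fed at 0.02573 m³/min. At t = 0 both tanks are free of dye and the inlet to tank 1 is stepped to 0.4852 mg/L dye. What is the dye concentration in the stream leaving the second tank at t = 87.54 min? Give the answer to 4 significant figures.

Each tank obeys Vᵢ dCᵢ/dt = Q(Cᵢ₋₁ − Cᵢ), so τᵢ = Vᵢ/Q.
τ₁ = 0.8749/0.02573 = 34.0031 min; τ₂ = 0.7799/0.02573 = 30.3109 min.
Solving the cascade with C₁(0)=C₂(0)=0 gives C₂(t) = C_in[1 − (τ₁ e^(−t/τ₁) − τ₂ e^(−t/τ₂))/(τ₁ − τ₂)].
At t = 87.54: e^(−t/τ₁) = 0.0761942, e^(−t/τ₂) = 0.0556837.
C₂ = 0.4852·[1 − (34.0031·0.0761942 − 30.3109·0.0556837)/(3.69219)] = 0.4852·0.755426 = 0.366533 mg/L.

0.3665 mg/L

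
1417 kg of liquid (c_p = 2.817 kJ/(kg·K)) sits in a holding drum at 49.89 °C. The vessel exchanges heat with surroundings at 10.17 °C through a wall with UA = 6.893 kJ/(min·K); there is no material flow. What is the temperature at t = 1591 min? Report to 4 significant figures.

M c_p dT/dt = −UA(T − T_amb).
dT/dt = (T_ss − T)/τ with T_ss = T_amb = 10.1700 °C, τ = M c_p/UA = 1417·2.817/6.893 = 579.093 min.
T approaches T_ss exponentially: T(t) = T_ss + (T₀ − T_ss) e^(−t/τ).
T(1591) = 10.1700 + (39.7200)·0.0640943 = 12.7158 °C.

12.72 °C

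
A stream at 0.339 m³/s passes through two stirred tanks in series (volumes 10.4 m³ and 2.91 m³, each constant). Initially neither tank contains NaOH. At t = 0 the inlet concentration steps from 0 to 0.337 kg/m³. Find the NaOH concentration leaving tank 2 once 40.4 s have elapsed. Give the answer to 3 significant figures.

0.213 kg/m³

Time constants: τᵢ = Vᵢ/Q for each well-mixed tank.
τ₁ = 10.4/0.339 = 30.678 s; τ₂ = 2.91/0.339 = 8.5841 s.
Tank 1: C₁ = C_in(1 − e^(−t/τ₁)). Tank 2 (τ₁ ≠ τ₂): C₂ = C_in[1 − (τ₁ e^(−t/τ₁) − τ₂ e^(−t/τ₂))/(τ₁ − τ₂)].
At t = 40.4: e^(−t/τ₁) = 0.26797, e^(−t/τ₂) = 0.0090373.
C₂ = 0.337·[1 − (30.678·0.26797 − 8.5841·0.0090373)/(22.094)] = 0.337·0.63143 = 0.21279 kg/m³.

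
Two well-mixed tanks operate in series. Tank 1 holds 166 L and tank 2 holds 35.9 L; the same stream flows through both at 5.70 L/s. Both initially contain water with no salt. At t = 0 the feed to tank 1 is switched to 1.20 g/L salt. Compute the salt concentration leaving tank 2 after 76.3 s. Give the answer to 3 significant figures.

1.09 g/L

Time constants: τᵢ = Vᵢ/Q for each well-mixed tank.
τ₁ = 166/5.70 = 29.123 s; τ₂ = 35.9/5.70 = 6.2982 s.
Tank 1: C₁ = C_in(1 − e^(−t/τ₁)). Tank 2 (τ₁ ≠ τ₂): C₂ = C_in[1 − (τ₁ e^(−t/τ₁) − τ₂ e^(−t/τ₂))/(τ₁ − τ₂)].
At t = 76.3: e^(−t/τ₁) = 0.072807, e^(−t/τ₂) = 5.4796e-06.
C₂ = 1.20·[1 − (29.123·0.072807 − 6.2982·5.4796e-06)/(22.825)] = 1.20·0.90710 = 1.0885 g/L.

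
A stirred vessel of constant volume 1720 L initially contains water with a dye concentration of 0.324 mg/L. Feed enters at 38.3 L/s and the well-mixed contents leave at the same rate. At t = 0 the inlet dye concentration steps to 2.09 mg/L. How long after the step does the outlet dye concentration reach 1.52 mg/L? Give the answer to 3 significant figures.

Unsteady species balance (constant V, well mixed): V dC/dt = Q(C_in − C), so τ = V/Q = 44.909 s.
C(t) = C_in + (C₀ − C_in) e^(−t/τ). Set C = 1.52 and solve for t:
e^(−t/τ) = (C − C_in)/(C₀ − C_in) = (1.52 − 2.09)/(0.324 − 2.09) = 0.32276
t = −τ ln(…) = 44.909 × 1.1308 = 50.784 s.

50.8 s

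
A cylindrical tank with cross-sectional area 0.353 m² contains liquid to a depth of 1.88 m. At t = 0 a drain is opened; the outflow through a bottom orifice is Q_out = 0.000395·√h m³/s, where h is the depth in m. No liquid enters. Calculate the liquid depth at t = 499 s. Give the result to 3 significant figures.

1.19 m

Volume balance on the tank: A dh/dt = −0.000395 √h.
Separate and integrate: 2(√h − √h₀) = −(0.000395/A) t.
√h = √1.88 − 0.000395·499/(2·0.353) = 1.3711 − 0.27919 = 1.0919.
h = 1.0919² = 1.1923 m.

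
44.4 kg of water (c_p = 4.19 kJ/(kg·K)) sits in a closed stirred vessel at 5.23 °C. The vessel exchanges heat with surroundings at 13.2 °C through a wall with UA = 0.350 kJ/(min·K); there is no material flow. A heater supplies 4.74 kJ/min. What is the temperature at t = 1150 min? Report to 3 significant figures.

Lumped-capacitance energy balance: M c_p dT/dt = UA(T_amb − T) + Q̇.
dT/dt = (T_ss − T)/τ with T_ss = T_amb + Q̇/UA = 13.2 + 4.74/0.350 = 26.743 °C, τ = M c_p/UA = 44.4·4.19/0.350 = 531.53 min.
Solution: T(t) = T_ss + (T₀ − T_ss) e^(−t/τ).
T(1150) = 26.743 + (-21.513)·0.11492 = 24.271 °C.

24.3 °C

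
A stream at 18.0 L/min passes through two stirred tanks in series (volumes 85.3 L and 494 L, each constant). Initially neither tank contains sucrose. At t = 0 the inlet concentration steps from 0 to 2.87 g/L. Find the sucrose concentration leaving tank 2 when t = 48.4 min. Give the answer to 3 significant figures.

2.28 g/L

Species balance on tank i: dCᵢ/dt = (Cᵢ₋₁ − Cᵢ)/τᵢ with τᵢ = Vᵢ/Q.
τ₁ = 85.3/18.0 = 4.7389 min; τ₂ = 494/18.0 = 27.444 min.
Solving the cascade with C₁(0)=C₂(0)=0 gives C₂(t) = C_in[1 − (τ₁ e^(−t/τ₁) − τ₂ e^(−t/τ₂))/(τ₁ − τ₂)].
At t = 48.4: e^(−t/τ₁) = 3.6677e-05, e^(−t/τ₂) = 0.17143.
C₂ = 2.87·[1 − (4.7389·3.6677e-05 − 27.444·0.17143)/(-22.706)] = 2.87·0.79279 = 2.2753 g/L.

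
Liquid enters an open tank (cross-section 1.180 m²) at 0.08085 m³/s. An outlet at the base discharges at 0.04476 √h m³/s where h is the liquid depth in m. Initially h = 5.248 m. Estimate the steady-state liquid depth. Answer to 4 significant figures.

Level balance: A dh/dt = 0.08085 − 0.04476 √h. Setting dh/dt = 0:
Q_in = 0.04476 √h_ss ⇒ √h_ss = 0.08085/0.04476 = 1.80630.
h_ss = 1.80630² = 3.26272 m. (Since h₀ = 5.248 m > h_ss, the level will fall toward this value.)

3.263 m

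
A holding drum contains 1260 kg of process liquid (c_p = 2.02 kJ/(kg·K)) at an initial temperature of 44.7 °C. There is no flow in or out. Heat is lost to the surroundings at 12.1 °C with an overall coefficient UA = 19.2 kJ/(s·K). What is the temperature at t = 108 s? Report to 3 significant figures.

Lumped-capacitance energy balance: M c_p dT/dt = UA(T_amb − T).
dT/dt = (T_ss − T)/τ with T_ss = T_amb = 12.100 °C, τ = M c_p/UA = 1260·2.02/19.2 = 132.56 s.
Solution: T(t) = T_ss + (T₀ − T_ss) e^(−t/τ).
T(108) = 12.100 + (32.600)·0.44277 = 26.534 °C.

26.5 °C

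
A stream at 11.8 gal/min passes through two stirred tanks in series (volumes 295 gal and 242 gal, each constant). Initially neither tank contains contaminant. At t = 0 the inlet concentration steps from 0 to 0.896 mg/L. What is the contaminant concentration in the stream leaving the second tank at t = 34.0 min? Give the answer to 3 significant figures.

0.396 mg/L

Each tank obeys Vᵢ dCᵢ/dt = Q(Cᵢ₋₁ − Cᵢ), so τᵢ = Vᵢ/Q.
τ₁ = 295/11.8 = 25.000 min; τ₂ = 242/11.8 = 20.508 min.
Solving the cascade with C₁(0)=C₂(0)=0 gives C₂(t) = C_in[1 − (τ₁ e^(−t/τ₁) − τ₂ e^(−t/τ₂))/(τ₁ − τ₂)].
At t = 34.0: e^(−t/τ₁) = 0.25666, e^(−t/τ₂) = 0.19055.
C₂ = 0.896·[1 − (25.000·0.25666 − 20.508·0.19055)/(4.4915)] = 0.896·0.44147 = 0.39555 mg/L.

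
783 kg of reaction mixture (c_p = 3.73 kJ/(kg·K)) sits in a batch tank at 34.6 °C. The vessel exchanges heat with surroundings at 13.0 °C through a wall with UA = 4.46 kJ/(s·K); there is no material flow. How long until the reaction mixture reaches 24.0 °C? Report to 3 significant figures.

Heat balance on the well-mixed liquid: M c_p dT/dt = −UA(T − T_amb).
τ = M c_p/UA = 654.84 s; T_ss = T_amb = 13.000 °C.
T(t) = T_ss + (T₀ − T_ss)e^(−t/τ); set T = 24.0:
t = −τ ln[(T − T_ss)/(T₀ − T_ss)] = −654.84 · ln(0.50926) = 441.89 s.

442 s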